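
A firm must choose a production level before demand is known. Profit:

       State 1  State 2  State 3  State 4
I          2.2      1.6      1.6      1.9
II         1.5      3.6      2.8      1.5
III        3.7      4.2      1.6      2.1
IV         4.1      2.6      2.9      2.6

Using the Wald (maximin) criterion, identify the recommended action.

Row minima: I=1.6, II=1.5, III=1.6, IV=2.6
Best worst-case = 2.6 → IV.

IV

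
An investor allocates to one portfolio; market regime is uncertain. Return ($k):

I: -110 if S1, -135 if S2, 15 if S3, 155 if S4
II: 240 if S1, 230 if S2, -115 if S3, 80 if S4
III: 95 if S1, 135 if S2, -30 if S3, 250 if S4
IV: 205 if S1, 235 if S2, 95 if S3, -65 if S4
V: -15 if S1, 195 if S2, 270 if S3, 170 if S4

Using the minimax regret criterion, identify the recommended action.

V

Column bests: S1=240, S2=235, S3=270, S4=250.
I regrets: 350, 370, 255, 95 → max 370
II regrets: 0, 5, 385, 170 → max 385
III regrets: 145, 100, 300, 0 → max 300
IV regrets: 35, 0, 175, 315 → max 315
V regrets: 255, 40, 0, 80 → max 255
Smallest max regret = 255 → V.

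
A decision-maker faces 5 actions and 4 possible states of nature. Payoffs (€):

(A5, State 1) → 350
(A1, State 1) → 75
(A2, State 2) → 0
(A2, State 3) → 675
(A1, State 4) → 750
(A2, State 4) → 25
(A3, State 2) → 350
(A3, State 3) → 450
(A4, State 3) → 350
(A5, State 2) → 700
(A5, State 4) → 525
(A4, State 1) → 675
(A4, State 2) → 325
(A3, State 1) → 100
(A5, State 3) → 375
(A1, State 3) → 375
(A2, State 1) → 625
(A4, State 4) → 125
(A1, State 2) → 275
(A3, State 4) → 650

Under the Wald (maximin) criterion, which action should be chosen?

Row minima: A1=75, A2=0, A3=100, A4=125, A5=350
Best worst-case = 350 → A5.

A5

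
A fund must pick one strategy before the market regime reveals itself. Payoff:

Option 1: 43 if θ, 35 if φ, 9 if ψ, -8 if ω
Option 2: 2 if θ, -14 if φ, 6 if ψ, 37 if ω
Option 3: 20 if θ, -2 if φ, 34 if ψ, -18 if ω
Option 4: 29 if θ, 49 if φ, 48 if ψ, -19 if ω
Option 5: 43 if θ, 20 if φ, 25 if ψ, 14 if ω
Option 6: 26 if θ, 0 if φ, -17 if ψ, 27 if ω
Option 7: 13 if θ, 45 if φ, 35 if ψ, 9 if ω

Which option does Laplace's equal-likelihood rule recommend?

Row averages: Option 1=19.75, Option 2=7.75, Option 3=8.5, Option 4=26.75, Option 5=25.5, Option 6=9, Option 7=25.5
Highest average = 26.75 → Option 4.

Option 4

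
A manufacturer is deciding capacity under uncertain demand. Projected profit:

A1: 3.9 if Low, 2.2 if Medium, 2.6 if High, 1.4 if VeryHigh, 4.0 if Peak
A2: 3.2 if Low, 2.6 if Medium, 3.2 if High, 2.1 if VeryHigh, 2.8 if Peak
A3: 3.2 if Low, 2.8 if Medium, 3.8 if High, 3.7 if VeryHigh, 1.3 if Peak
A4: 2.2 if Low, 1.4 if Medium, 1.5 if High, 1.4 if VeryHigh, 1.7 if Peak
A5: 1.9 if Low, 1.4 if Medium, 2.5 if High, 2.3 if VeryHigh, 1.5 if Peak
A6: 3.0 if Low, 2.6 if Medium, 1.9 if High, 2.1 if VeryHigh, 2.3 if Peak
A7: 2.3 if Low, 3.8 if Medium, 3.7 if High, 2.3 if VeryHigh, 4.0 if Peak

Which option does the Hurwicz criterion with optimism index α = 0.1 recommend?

A1: 0.1·4.0 + 0.9·1.4 = 1.66
A2: 0.1·3.2 + 0.9·2.1 = 2.21
A3: 0.1·3.8 + 0.9·1.3 = 1.55
A4: 0.1·2.2 + 0.9·1.4 = 1.48
A5: 0.1·2.5 + 0.9·1.4 = 1.51
A6: 0.1·3.0 + 0.9·1.9 = 2.01
A7: 0.1·4.0 + 0.9·2.3 = 2.47
Highest Hurwicz score = 2.47 → A7.

A7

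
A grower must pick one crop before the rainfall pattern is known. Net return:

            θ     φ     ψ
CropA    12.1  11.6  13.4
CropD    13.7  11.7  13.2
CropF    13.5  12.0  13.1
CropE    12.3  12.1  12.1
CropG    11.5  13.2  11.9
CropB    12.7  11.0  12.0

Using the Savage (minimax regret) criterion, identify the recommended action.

Column bests: θ=13.7, φ=13.2, ψ=13.4.
CropA regrets: 1.6, 1.6, 0.0 → max 1.6
CropD regrets: 0.0, 1.5, 0.2 → max 1.5
CropF regrets: 0.2, 1.2, 0.3 → max 1.2
CropE regrets: 1.4, 1.1, 1.3 → max 1.4
CropG regrets: 2.2, 0.0, 1.5 → max 2.2
CropB regrets: 1.0, 2.2, 1.4 → max 2.2
Smallest max regret = 1.2 → CropF.

CropF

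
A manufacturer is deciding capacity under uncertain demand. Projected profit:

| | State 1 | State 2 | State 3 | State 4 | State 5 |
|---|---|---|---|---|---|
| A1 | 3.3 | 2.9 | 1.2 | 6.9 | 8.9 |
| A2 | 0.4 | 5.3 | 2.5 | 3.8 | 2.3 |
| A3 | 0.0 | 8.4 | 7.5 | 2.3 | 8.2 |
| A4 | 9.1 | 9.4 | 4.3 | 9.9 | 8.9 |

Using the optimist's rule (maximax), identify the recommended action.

A4

Row maxima: A1=8.9, A2=5.3, A3=8.4, A4=9.9
Best best-case = 9.9 → A4.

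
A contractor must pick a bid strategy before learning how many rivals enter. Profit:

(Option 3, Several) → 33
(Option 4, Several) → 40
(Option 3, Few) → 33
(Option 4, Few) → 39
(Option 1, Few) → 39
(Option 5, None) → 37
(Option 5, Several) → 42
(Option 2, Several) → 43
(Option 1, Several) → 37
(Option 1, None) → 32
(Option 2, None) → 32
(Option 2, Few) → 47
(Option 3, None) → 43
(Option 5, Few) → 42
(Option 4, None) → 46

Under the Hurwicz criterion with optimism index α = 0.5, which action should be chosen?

Option 4

Option 1: 0.5·39 + 0.5·32 = 35.5
Option 2: 0.5·47 + 0.5·32 = 39.5
Option 3: 0.5·43 + 0.5·33 = 38
Option 4: 0.5·46 + 0.5·39 = 42.5
Option 5: 0.5·42 + 0.5·37 = 39.5
Highest Hurwicz score = 42.5 → Option 4.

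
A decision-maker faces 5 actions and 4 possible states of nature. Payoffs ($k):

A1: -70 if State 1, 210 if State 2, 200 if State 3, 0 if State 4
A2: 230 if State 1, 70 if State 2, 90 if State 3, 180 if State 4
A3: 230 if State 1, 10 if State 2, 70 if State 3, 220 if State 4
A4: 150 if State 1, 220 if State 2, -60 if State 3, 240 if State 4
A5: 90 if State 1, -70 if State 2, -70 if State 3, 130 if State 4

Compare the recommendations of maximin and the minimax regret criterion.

Row minima: A1=-70, A2=70, A3=10, A4=-60, A5=-70
Best worst-case = 70 → A2.
Column bests: State 1=230, State 2=220, State 3=200, State 4=240.
A1 regrets: 300, 10, 0, 240 → max 300
A2 regrets: 0, 150, 110, 60 → max 150
A3 regrets: 0, 210, 130, 20 → max 210
A4 regrets: 80, 0, 260, 0 → max 260
A5 regrets: 140, 290, 270, 110 → max 290
Smallest max regret = 150 → A2.

maximin → A2; minimax regret → A2 (agree)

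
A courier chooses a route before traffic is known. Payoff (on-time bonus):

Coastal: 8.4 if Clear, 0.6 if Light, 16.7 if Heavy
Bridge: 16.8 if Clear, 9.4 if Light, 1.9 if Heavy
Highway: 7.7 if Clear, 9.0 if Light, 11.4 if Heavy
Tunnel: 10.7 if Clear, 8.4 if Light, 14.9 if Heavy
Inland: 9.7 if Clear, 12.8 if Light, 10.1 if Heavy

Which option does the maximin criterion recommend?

Row minima: Coastal=0.6, Bridge=1.9, Highway=7.7, Tunnel=8.4, Inland=9.7
Best worst-case = 9.7 → Inland.

Inland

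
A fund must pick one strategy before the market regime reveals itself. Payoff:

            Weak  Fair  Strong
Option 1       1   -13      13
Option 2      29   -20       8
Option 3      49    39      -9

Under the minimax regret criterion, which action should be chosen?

Option 3

Column bests: Weak=49, Fair=39, Strong=13.
Option 1 regrets: 48, 52, 0 → max 52
Option 2 regrets: 20, 59, 5 → max 59
Option 3 regrets: 0, 0, 22 → max 22
Smallest max regret = 22 → Option 3.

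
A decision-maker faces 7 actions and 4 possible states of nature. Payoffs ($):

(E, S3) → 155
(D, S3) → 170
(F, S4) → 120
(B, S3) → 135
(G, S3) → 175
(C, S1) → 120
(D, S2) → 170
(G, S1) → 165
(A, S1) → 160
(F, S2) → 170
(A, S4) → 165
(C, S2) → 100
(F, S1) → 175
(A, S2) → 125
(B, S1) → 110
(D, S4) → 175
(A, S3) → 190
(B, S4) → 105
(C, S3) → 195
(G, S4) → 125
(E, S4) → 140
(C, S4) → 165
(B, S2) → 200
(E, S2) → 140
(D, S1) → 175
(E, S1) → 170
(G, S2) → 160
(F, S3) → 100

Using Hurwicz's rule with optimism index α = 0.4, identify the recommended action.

A: 0.4·190 + 0.6·125 = 151
B: 0.4·200 + 0.6·105 = 143
C: 0.4·195 + 0.6·100 = 138
D: 0.4·175 + 0.6·170 = 172
E: 0.4·170 + 0.6·140 = 152
F: 0.4·175 + 0.6·100 = 130
G: 0.4·175 + 0.6·125 = 145
Highest Hurwicz score = 172 → D.

D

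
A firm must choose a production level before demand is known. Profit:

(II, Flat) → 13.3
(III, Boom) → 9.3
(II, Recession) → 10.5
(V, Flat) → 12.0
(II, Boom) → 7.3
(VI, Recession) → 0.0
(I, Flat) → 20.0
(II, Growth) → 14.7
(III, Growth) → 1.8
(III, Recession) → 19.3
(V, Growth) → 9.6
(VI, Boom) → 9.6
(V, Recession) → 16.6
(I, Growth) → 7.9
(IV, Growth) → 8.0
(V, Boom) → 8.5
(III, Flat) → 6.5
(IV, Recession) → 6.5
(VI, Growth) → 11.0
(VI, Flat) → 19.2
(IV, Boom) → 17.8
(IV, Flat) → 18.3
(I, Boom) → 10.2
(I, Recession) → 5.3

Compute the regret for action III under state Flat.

Best payoff under Flat is 20.0.
Regret = 20.0 − 6.5 = 13.5.

13.5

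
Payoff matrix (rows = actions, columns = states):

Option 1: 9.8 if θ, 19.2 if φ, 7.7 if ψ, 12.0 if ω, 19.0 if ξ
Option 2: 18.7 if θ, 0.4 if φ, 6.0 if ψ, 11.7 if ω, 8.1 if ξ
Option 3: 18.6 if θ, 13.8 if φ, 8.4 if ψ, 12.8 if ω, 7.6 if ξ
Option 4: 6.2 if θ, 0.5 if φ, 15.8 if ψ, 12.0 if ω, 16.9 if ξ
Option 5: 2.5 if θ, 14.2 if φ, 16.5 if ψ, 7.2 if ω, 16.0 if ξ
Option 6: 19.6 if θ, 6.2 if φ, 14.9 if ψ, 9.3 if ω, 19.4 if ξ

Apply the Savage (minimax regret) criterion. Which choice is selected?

Option 1

Column bests: θ=19.6, φ=19.2, ψ=16.5, ω=12.8, ξ=19.4.
Option 1 regrets: 9.8, 0.0, 8.8, 0.8, 0.4 → max 9.8
Option 2 regrets: 0.9, 18.8, 10.5, 1.1, 11.3 → max 18.8
Option 3 regrets: 1.0, 5.4, 8.1, 0.0, 11.8 → max 11.8
Option 4 regrets: 13.4, 18.7, 0.7, 0.8, 2.5 → max 18.7
Option 5 regrets: 17.1, 5.0, 0.0, 5.6, 3.4 → max 17.1
Option 6 regrets: 0.0, 13.0, 1.6, 3.5, 0.0 → max 13.0
Smallest max regret = 9.8 → Option 1.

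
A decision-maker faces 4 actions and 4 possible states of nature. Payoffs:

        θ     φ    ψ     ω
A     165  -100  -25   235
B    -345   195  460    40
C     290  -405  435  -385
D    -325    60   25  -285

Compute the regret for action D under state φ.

Best payoff under φ is 195.
Regret = 195 − 60 = 135.

135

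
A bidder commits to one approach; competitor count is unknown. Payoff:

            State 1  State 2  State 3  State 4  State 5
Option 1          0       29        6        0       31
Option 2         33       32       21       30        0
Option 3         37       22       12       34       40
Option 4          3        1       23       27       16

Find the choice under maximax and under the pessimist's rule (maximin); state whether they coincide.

Row maxima: Option 1=31, Option 2=33, Option 3=40, Option 4=27
Best best-case = 40 → Option 3.
Row minima: Option 1=0, Option 2=0, Option 3=12, Option 4=1
Best worst-case = 12 → Option 3.

maximax → Option 3; maximin → Option 3 (agree)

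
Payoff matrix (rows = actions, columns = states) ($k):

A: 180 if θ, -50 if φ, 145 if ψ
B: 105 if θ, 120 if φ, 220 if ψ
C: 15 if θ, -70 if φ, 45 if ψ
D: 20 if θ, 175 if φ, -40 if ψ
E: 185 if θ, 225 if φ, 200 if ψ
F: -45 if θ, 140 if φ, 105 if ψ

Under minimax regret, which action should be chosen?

E

Column bests: θ=185, φ=225, ψ=220.
A regrets: 5, 275, 75 → max 275
B regrets: 80, 105, 0 → max 105
C regrets: 170, 295, 175 → max 295
D regrets: 165, 50, 260 → max 260
E regrets: 0, 0, 20 → max 20
F regrets: 230, 85, 115 → max 230
Smallest max regret = 20 → E.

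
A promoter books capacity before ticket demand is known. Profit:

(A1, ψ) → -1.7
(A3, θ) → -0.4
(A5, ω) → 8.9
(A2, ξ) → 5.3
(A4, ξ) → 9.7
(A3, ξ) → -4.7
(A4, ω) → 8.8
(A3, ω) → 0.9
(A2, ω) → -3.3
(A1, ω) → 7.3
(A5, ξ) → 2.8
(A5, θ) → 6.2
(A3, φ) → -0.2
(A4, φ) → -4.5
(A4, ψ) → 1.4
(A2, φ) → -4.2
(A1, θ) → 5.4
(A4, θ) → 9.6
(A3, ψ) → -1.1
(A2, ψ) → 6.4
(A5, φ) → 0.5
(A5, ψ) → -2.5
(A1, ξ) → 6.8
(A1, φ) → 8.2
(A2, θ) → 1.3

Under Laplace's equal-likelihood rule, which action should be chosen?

Row averages: A1=5.2, A2=1.1, A3=-1.1, A4=5, A5=3.18
Highest average = 5.2 → A1.

A1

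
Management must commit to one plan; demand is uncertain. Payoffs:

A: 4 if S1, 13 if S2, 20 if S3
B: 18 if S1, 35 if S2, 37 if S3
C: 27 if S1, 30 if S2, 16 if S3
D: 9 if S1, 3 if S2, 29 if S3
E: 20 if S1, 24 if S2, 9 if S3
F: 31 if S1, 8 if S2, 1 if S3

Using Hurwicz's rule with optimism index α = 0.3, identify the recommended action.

A: 0.3·20 + 0.7·4 = 8.8
B: 0.3·37 + 0.7·18 = 23.7
C: 0.3·30 + 0.7·16 = 20.2
D: 0.3·29 + 0.7·3 = 10.8
E: 0.3·24 + 0.7·9 = 13.5
F: 0.3·31 + 0.7·1 = 10
Highest Hurwicz score = 23.7 → B.

B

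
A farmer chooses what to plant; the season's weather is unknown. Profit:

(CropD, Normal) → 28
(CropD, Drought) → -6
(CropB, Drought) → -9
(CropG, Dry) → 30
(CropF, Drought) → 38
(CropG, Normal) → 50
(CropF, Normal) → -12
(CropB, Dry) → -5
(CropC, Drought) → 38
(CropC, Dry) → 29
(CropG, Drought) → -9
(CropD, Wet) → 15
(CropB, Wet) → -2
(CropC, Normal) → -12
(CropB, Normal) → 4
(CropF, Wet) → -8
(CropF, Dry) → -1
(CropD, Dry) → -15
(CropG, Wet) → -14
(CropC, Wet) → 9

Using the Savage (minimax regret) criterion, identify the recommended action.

CropD

Column bests: Drought=38, Dry=30, Normal=50, Wet=15.
CropG regrets: 47, 0, 0, 29 → max 47
CropD regrets: 44, 45, 22, 0 → max 45
CropC regrets: 0, 1, 62, 6 → max 62
CropF regrets: 0, 31, 62, 23 → max 62
CropB regrets: 47, 35, 46, 17 → max 47
Smallest max regret = 45 → CropD.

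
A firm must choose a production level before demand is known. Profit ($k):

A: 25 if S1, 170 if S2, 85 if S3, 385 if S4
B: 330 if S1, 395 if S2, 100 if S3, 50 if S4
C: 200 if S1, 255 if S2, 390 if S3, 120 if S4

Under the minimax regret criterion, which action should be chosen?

C

Column bests: S1=330, S2=395, S3=390, S4=385.
A regrets: 305, 225, 305, 0 → max 305
B regrets: 0, 0, 290, 335 → max 335
C regrets: 130, 140, 0, 265 → max 265
Smallest max regret = 265 → C.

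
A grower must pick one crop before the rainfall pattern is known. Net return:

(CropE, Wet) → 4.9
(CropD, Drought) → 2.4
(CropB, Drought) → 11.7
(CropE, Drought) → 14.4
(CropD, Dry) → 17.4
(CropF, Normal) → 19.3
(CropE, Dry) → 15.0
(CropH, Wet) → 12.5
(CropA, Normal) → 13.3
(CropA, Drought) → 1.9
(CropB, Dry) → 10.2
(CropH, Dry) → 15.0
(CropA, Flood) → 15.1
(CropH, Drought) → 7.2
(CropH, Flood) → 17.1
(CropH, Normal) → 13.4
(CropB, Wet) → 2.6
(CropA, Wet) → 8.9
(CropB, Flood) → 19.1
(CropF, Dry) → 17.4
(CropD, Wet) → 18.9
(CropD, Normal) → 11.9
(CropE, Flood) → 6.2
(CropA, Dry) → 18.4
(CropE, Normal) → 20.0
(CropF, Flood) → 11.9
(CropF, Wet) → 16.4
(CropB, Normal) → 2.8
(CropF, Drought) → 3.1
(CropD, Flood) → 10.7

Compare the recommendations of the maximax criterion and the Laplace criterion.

Row maxima: CropD=18.9, CropH=17.1, CropB=19.1, CropA=18.4, CropF=19.3, CropE=20.0
Best best-case = 20.0 → CropE.
Row averages: CropD=12.26, CropH=13.04, CropB=9.28, CropA=11.52, CropF=13.62, CropE=12.1
Highest average = 13.62 → CropF.

maximax → CropE; laplace → CropF (disagree)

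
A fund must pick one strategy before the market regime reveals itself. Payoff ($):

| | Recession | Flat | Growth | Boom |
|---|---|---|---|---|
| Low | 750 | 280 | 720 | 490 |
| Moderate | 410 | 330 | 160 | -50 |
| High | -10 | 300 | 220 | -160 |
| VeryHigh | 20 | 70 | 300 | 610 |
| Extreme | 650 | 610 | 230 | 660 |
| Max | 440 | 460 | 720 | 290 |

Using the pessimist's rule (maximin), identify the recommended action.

Max

Row minima: Low=280, Moderate=-50, High=-160, VeryHigh=20, Extreme=230, Max=290
Best worst-case = 290 → Max.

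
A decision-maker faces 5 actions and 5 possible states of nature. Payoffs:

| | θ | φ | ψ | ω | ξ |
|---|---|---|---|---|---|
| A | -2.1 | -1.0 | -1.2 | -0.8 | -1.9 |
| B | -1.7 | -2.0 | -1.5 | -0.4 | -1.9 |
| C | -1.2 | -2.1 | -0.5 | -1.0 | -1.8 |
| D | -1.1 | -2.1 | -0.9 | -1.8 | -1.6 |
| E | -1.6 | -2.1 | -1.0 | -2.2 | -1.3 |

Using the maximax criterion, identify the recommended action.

Row maxima: A=-0.8, B=-0.4, C=-0.5, D=-0.9, E=-1.0
Best best-case = -0.4 → B.

B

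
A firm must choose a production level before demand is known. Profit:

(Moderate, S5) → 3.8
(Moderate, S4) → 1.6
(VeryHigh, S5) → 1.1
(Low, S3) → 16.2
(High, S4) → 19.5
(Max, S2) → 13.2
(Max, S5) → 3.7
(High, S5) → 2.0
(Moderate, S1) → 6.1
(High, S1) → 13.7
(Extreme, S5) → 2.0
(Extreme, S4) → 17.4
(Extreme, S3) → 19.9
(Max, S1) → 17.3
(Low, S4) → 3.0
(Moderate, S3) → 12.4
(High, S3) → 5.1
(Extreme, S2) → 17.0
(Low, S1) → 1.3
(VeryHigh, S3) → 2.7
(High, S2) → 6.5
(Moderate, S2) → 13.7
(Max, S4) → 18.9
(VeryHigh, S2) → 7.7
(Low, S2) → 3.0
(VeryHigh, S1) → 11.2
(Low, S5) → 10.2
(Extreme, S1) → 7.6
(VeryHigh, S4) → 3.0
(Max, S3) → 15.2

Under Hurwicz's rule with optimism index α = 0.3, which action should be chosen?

Max

Low: 0.3·16.2 + 0.7·1.3 = 5.77
Moderate: 0.3·13.7 + 0.7·1.6 = 5.23
High: 0.3·19.5 + 0.7·2.0 = 7.25
VeryHigh: 0.3·11.2 + 0.7·1.1 = 4.13
Extreme: 0.3·19.9 + 0.7·2.0 = 7.37
Max: 0.3·18.9 + 0.7·3.7 = 8.26
Highest Hurwicz score = 8.26 → Max.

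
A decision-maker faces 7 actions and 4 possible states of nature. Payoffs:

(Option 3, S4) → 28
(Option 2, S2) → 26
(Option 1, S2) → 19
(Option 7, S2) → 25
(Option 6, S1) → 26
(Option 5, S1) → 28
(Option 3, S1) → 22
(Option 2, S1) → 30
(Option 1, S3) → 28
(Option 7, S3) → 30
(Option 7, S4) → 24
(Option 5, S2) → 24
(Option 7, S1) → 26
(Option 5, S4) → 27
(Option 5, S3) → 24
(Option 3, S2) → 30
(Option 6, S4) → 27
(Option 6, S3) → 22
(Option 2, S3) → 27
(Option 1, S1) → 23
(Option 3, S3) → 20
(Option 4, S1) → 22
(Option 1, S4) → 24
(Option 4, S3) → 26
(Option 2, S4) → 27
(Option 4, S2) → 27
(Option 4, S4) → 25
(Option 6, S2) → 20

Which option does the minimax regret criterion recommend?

Column bests: S1=30, S2=30, S3=30, S4=28.
Option 1 regrets: 7, 11, 2, 4 → max 11
Option 2 regrets: 0, 4, 3, 1 → max 4
Option 3 regrets: 8, 0, 10, 0 → max 10
Option 4 regrets: 8, 3, 4, 3 → max 8
Option 5 regrets: 2, 6, 6, 1 → max 6
Option 6 regrets: 4, 10, 8, 1 → max 10
Option 7 regrets: 4, 5, 0, 4 → max 5
Smallest max regret = 4 → Option 2.

Option 2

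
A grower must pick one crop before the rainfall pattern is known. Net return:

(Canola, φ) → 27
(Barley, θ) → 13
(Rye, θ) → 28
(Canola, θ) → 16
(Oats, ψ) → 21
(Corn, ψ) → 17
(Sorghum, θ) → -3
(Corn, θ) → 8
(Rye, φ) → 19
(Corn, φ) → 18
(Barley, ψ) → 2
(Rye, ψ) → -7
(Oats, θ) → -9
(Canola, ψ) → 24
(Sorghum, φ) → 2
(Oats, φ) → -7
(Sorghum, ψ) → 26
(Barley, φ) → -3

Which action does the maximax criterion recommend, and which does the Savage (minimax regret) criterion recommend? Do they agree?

maximax → Rye; minimax regret → Canola (disagree)

Row maxima: Canola=27, Barley=13, Rye=28, Corn=18, Oats=21, Sorghum=26
Best best-case = 28 → Rye.
Column bests: θ=28, φ=27, ψ=26.
Canola regrets: 12, 0, 2 → max 12
Barley regrets: 15, 30, 24 → max 30
Rye regrets: 0, 8, 33 → max 33
Corn regrets: 20, 9, 9 → max 20
Oats regrets: 37, 34, 5 → max 37
Sorghum regrets: 31, 25, 0 → max 31
Smallest max regret = 12 → Canola.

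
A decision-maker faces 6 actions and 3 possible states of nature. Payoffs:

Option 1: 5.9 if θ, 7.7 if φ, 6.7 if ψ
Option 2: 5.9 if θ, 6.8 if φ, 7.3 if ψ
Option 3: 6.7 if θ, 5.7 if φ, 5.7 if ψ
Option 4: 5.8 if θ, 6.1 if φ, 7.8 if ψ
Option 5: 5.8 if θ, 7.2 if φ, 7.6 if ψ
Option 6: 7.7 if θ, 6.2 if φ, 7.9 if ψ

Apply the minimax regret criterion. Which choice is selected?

Column bests: θ=7.7, φ=7.7, ψ=7.9.
Option 1 regrets: 1.8, 0.0, 1.2 → max 1.8
Option 2 regrets: 1.8, 0.9, 0.6 → max 1.8
Option 3 regrets: 1.0, 2.0, 2.2 → max 2.2
Option 4 regrets: 1.9, 1.6, 0.1 → max 1.9
Option 5 regrets: 1.9, 0.5, 0.3 → max 1.9
Option 6 regrets: 0.0, 1.5, 0.0 → max 1.5
Smallest max regret = 1.5 → Option 6.

Option 6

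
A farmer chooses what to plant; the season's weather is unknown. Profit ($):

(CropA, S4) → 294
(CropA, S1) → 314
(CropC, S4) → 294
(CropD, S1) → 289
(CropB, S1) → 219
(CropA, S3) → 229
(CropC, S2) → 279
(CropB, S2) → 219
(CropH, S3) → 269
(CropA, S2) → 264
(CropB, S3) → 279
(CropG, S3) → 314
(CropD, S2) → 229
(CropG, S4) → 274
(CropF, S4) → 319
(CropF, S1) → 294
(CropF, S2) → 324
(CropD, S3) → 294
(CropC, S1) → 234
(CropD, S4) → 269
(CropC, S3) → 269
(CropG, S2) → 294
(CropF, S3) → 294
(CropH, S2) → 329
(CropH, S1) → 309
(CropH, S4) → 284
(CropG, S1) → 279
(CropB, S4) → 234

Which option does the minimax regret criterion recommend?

CropF

Column bests: S1=314, S2=329, S3=314, S4=319.
CropD regrets: 25, 100, 20, 50 → max 100
CropC regrets: 80, 50, 45, 25 → max 80
CropA regrets: 0, 65, 85, 25 → max 85
CropB regrets: 95, 110, 35, 85 → max 110
CropG regrets: 35, 35, 0, 45 → max 45
CropF regrets: 20, 5, 20, 0 → max 20
CropH regrets: 5, 0, 45, 35 → max 45
Smallest max regret = 20 → CropF.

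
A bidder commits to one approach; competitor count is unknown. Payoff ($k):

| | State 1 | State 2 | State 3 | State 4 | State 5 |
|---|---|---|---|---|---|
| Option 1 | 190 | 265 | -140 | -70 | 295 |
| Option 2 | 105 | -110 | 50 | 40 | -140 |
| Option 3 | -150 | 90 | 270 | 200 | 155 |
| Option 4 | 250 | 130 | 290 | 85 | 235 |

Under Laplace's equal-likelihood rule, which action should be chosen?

Option 4

Row averages: Option 1=108, Option 2=-11, Option 3=113, Option 4=198
Highest average = 198 → Option 4.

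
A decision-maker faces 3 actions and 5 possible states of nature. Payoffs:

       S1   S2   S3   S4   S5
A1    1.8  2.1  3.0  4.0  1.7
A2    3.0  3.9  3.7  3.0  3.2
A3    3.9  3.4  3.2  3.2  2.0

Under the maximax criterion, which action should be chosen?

Row maxima: A1=4.0, A2=3.9, A3=3.9
Best best-case = 4.0 → A1.

A1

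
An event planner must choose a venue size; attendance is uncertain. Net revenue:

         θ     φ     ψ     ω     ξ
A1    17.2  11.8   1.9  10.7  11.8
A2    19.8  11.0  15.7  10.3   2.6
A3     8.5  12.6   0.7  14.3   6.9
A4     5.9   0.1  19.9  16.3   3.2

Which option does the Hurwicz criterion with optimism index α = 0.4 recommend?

A1: 0.4·17.2 + 0.6·1.9 = 8.02
A2: 0.4·19.8 + 0.6·2.6 = 9.48
A3: 0.4·14.3 + 0.6·0.7 = 6.14
A4: 0.4·19.9 + 0.6·0.1 = 8.02
Highest Hurwicz score = 9.48 → A2.

A2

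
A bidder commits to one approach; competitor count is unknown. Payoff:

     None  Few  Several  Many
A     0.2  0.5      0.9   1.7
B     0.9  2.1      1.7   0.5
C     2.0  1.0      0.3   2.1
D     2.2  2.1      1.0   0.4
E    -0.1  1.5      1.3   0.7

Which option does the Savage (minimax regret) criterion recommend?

C

Column bests: None=2.2, Few=2.1, Several=1.7, Many=2.1.
A regrets: 2.0, 1.6, 0.8, 0.4 → max 2.0
B regrets: 1.3, 0.0, 0.0, 1.6 → max 1.6
C regrets: 0.2, 1.1, 1.4, 0.0 → max 1.4
D regrets: 0.0, 0.0, 0.7, 1.7 → max 1.7
E regrets: 2.3, 0.6, 0.4, 1.4 → max 2.3
Smallest max regret = 1.4 → C.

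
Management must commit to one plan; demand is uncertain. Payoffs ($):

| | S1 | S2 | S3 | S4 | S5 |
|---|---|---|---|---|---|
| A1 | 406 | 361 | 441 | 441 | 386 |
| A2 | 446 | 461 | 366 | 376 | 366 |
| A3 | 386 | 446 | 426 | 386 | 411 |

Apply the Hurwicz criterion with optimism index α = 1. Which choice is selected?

A1: 1·441 + 0·361 = 441
A2: 1·461 + 0·366 = 461
A3: 1·446 + 0·386 = 446
Highest Hurwicz score = 461 → A2.

A2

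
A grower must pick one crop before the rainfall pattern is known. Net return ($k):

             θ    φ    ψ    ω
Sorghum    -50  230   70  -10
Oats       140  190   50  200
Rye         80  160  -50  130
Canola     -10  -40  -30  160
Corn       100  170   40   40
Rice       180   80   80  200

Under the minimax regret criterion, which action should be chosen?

Oats

Column bests: θ=180, φ=230, ψ=80, ω=200.
Sorghum regrets: 230, 0, 10, 210 → max 230
Oats regrets: 40, 40, 30, 0 → max 40
Rye regrets: 100, 70, 130, 70 → max 130
Canola regrets: 190, 270, 110, 40 → max 270
Corn regrets: 80, 60, 40, 160 → max 160
Rice regrets: 0, 150, 0, 0 → max 150
Smallest max regret = 40 → Oats.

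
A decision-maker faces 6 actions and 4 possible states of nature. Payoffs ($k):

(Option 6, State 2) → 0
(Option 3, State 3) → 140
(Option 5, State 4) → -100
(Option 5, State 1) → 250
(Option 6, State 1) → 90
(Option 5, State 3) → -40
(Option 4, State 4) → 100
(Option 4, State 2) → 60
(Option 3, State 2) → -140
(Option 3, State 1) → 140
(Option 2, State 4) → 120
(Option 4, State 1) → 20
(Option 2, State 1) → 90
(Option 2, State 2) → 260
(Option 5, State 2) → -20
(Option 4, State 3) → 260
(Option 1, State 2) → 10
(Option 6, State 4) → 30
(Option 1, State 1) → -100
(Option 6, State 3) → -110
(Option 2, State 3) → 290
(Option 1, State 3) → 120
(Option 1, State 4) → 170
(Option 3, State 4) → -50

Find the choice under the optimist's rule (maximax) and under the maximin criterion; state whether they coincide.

Row maxima: Option 1=170, Option 2=290, Option 3=140, Option 4=260, Option 5=250, Option 6=90
Best best-case = 290 → Option 2.
Row minima: Option 1=-100, Option 2=90, Option 3=-140, Option 4=20, Option 5=-100, Option 6=-110
Best worst-case = 90 → Option 2.

maximax → Option 2; maximin → Option 2 (agree)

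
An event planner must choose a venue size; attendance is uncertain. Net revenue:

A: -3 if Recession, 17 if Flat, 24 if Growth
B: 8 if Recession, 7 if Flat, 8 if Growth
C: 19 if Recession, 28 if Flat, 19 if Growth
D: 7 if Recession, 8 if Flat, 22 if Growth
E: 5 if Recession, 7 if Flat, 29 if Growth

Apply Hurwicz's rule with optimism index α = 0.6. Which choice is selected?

A: 0.6·24 + 0.4·(-3) = 13.2
B: 0.6·8 + 0.4·7 = 7.6
C: 0.6·28 + 0.4·19 = 24.4
D: 0.6·22 + 0.4·7 = 16
E: 0.6·29 + 0.4·5 = 19.4
Highest Hurwicz score = 24.4 → C.

C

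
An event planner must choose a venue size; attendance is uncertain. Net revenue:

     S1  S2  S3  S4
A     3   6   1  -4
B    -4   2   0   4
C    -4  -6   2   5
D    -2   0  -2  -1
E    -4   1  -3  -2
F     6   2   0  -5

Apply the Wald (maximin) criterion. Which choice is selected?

D

Row minima: A=-4, B=-4, C=-6, D=-2, E=-4, F=-5
Best worst-case = -2 → D.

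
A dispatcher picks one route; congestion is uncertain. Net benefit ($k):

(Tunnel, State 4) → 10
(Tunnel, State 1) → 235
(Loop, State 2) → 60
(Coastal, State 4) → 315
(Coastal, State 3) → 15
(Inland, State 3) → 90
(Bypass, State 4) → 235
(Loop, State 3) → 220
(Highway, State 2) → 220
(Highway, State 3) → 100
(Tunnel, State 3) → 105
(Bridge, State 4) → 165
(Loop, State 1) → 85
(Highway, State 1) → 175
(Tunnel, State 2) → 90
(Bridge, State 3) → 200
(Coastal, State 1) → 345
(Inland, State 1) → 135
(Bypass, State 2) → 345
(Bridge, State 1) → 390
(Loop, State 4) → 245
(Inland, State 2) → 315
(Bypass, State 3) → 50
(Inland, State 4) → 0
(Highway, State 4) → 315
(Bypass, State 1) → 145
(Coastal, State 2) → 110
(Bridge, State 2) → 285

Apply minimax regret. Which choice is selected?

Bridge

Column bests: State 1=390, State 2=345, State 3=220, State 4=315.
Bridge regrets: 0, 60, 20, 150 → max 150
Highway regrets: 215, 125, 120, 0 → max 215
Bypass regrets: 245, 0, 170, 80 → max 245
Inland regrets: 255, 30, 130, 315 → max 315
Loop regrets: 305, 285, 0, 70 → max 305
Tunnel regrets: 155, 255, 115, 305 → max 305
Coastal regrets: 45, 235, 205, 0 → max 235
Smallest max regret = 150 → Bridge.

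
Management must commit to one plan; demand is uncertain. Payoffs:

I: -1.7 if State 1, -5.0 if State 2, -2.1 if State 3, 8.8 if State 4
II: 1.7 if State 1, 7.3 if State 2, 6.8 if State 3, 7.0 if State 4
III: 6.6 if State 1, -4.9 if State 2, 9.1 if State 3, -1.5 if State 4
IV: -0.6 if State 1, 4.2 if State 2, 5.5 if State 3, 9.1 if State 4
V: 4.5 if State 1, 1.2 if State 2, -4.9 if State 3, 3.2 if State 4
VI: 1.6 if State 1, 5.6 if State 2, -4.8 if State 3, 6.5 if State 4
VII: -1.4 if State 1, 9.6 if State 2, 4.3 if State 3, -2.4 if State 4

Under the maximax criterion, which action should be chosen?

Row maxima: I=8.8, II=7.3, III=9.1, IV=9.1, V=4.5, VI=6.5, VII=9.6
Best best-case = 9.6 → VII.

VII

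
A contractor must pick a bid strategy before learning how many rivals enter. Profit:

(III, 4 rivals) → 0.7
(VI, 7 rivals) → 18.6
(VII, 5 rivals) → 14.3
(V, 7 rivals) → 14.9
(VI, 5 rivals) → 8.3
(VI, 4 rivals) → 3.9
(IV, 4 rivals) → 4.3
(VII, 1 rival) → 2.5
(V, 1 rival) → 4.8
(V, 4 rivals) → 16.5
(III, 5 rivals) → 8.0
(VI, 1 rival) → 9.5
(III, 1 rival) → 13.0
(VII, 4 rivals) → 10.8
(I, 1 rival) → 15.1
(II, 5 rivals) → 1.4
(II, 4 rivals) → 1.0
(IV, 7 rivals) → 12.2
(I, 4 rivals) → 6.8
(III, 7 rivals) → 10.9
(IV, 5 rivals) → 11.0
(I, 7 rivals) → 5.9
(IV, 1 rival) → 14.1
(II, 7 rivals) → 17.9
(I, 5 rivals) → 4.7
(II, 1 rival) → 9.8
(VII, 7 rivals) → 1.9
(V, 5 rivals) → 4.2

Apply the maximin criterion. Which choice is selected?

I

Row minima: I=4.7, II=1.0, III=0.7, IV=4.3, V=4.2, VI=3.9, VII=1.9
Best worst-case = 4.7 → I.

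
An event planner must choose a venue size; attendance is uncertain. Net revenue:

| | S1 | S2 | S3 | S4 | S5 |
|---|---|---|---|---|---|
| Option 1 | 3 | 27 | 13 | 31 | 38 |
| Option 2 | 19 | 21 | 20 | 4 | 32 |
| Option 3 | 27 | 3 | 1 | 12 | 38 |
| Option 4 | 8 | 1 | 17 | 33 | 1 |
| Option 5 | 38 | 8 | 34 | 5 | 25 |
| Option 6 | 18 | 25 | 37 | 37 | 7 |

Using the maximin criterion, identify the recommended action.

Row minima: Option 1=3, Option 2=4, Option 3=1, Option 4=1, Option 5=5, Option 6=7
Best worst-case = 7 → Option 6.

Option 6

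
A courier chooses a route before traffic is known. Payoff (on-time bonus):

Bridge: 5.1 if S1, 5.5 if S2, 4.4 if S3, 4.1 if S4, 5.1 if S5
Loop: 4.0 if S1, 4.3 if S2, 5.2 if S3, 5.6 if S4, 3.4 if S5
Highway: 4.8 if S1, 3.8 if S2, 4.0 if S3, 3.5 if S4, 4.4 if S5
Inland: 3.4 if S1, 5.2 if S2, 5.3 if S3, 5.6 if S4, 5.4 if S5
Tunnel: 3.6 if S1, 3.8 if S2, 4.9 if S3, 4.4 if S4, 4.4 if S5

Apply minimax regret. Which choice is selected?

Bridge

Column bests: S1=5.1, S2=5.5, S3=5.3, S4=5.6, S5=5.4.
Bridge regrets: 0.0, 0.0, 0.9, 1.5, 0.3 → max 1.5
Loop regrets: 1.1, 1.2, 0.1, 0.0, 2.0 → max 2.0
Highway regrets: 0.3, 1.7, 1.3, 2.1, 1.0 → max 2.1
Inland regrets: 1.7, 0.3, 0.0, 0.0, 0.0 → max 1.7
Tunnel regrets: 1.5, 1.7, 0.4, 1.2, 1.0 → max 1.7
Smallest max regret = 1.5 → Bridge.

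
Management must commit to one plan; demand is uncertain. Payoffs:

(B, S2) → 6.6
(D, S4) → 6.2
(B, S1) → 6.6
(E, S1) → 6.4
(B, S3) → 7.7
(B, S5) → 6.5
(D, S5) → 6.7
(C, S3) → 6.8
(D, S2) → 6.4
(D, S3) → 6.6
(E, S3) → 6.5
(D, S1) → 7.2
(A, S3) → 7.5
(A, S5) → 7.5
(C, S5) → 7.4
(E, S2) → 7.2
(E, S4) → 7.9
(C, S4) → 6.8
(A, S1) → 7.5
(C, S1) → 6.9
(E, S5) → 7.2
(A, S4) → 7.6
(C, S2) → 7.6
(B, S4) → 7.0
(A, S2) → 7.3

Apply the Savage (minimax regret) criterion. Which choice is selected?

Column bests: S1=7.5, S2=7.6, S3=7.7, S4=7.9, S5=7.5.
A regrets: 0.0, 0.3, 0.2, 0.3, 0.0 → max 0.3
B regrets: 0.9, 1.0, 0.0, 0.9, 1.0 → max 1.0
C regrets: 0.6, 0.0, 0.9, 1.1, 0.1 → max 1.1
D regrets: 0.3, 1.2, 1.1, 1.7, 0.8 → max 1.7
E regrets: 1.1, 0.4, 1.2, 0.0, 0.3 → max 1.2
Smallest max regret = 0.3 → A.

A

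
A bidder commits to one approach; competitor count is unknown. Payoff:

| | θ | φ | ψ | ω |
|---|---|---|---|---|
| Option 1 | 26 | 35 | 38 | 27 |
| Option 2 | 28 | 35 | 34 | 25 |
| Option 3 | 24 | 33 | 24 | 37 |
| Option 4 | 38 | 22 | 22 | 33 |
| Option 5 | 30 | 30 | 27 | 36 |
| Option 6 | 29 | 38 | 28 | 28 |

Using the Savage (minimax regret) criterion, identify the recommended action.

Column bests: θ=38, φ=38, ψ=38, ω=37.
Option 1 regrets: 12, 3, 0, 10 → max 12
Option 2 regrets: 10, 3, 4, 12 → max 12
Option 3 regrets: 14, 5, 14, 0 → max 14
Option 4 regrets: 0, 16, 16, 4 → max 16
Option 5 regrets: 8, 8, 11, 1 → max 11
Option 6 regrets: 9, 0, 10, 9 → max 10
Smallest max regret = 10 → Option 6.

Option 6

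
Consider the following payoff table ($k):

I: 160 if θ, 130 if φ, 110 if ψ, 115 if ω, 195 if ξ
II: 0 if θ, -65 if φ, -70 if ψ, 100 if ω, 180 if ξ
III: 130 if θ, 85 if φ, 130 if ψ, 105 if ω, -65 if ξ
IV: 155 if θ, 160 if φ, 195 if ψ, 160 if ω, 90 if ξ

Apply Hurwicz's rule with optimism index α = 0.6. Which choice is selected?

I: 0.6·195 + 0.4·110 = 161
II: 0.6·180 + 0.4·(-70) = 80
III: 0.6·130 + 0.4·(-65) = 52
IV: 0.6·195 + 0.4·90 = 153
Highest Hurwicz score = 161 → I.

I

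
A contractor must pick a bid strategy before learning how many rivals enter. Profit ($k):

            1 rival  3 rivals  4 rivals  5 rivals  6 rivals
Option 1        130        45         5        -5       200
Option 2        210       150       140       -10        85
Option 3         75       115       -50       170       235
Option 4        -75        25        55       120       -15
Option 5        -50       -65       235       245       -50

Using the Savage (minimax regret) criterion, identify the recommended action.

Option 1

Column bests: 1 rival=210, 3 rivals=150, 4 rivals=235, 5 rivals=245, 6 rivals=235.
Option 1 regrets: 80, 105, 230, 250, 35 → max 250
Option 2 regrets: 0, 0, 95, 255, 150 → max 255
Option 3 regrets: 135, 35, 285, 75, 0 → max 285
Option 4 regrets: 285, 125, 180, 125, 250 → max 285
Option 5 regrets: 260, 215, 0, 0, 285 → max 285
Smallest max regret = 250 → Option 1.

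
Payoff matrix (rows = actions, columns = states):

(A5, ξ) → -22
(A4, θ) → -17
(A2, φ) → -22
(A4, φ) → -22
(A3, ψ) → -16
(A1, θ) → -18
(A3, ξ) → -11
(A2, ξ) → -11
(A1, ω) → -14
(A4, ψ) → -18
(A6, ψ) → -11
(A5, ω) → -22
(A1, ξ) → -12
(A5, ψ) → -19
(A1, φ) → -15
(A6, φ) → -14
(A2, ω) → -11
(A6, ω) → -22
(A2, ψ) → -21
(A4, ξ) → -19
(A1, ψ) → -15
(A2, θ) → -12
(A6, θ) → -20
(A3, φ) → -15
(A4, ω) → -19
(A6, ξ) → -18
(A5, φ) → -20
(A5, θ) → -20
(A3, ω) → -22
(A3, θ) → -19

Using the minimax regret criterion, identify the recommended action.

A1

Column bests: θ=-12, φ=-14, ψ=-11, ω=-11, ξ=-11.
A1 regrets: 6, 1, 4, 3, 1 → max 6
A2 regrets: 0, 8, 10, 0, 0 → max 10
A3 regrets: 7, 1, 5, 11, 0 → max 11
A4 regrets: 5, 8, 7, 8, 8 → max 8
A5 regrets: 8, 6, 8, 11, 11 → max 11
A6 regrets: 8, 0, 0, 11, 7 → max 11
Smallest max regret = 6 → A1.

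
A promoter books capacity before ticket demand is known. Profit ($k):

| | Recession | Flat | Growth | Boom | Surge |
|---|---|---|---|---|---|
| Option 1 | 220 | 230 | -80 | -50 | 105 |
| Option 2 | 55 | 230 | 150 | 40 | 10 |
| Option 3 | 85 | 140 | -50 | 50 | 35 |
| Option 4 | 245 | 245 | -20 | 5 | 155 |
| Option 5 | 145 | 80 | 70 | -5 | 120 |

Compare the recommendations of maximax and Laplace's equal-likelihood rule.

maximax → Option 4; laplace → Option 4 (agree)

Row maxima: Option 1=230, Option 2=230, Option 3=140, Option 4=245, Option 5=145
Best best-case = 245 → Option 4.
Row averages: Option 1=85, Option 2=97, Option 3=52, Option 4=126, Option 5=82
Highest average = 126 → Option 4.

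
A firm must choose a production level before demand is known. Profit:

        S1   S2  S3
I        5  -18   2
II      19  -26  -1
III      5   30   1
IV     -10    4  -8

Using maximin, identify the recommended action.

III

Row minima: I=-18, II=-26, III=1, IV=-10
Best worst-case = 1 → III.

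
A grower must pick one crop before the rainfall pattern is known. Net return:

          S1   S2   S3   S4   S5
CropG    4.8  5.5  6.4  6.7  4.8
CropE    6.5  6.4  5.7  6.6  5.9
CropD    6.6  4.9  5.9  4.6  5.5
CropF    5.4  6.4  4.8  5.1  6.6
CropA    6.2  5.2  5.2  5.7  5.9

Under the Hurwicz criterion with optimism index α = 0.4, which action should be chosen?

CropG: 0.4·6.7 + 0.6·4.8 = 5.56
CropE: 0.4·6.6 + 0.6·5.7 = 6.06
CropD: 0.4·6.6 + 0.6·4.6 = 5.4
CropF: 0.4·6.6 + 0.6·4.8 = 5.52
CropA: 0.4·6.2 + 0.6·5.2 = 5.6
Highest Hurwicz score = 6.06 → CropE.

CropE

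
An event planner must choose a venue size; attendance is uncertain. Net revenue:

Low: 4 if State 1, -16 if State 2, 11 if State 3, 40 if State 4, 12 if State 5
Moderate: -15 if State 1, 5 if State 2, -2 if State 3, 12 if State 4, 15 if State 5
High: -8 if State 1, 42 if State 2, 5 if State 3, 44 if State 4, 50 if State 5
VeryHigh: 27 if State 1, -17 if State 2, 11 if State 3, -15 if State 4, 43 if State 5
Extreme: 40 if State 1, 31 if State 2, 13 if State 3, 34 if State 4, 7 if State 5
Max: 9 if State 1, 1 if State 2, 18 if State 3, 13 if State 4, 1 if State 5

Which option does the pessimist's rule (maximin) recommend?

Extreme

Row minima: Low=-16, Moderate=-15, High=-8, VeryHigh=-17, Extreme=7, Max=1
Best worst-case = 7 → Extreme.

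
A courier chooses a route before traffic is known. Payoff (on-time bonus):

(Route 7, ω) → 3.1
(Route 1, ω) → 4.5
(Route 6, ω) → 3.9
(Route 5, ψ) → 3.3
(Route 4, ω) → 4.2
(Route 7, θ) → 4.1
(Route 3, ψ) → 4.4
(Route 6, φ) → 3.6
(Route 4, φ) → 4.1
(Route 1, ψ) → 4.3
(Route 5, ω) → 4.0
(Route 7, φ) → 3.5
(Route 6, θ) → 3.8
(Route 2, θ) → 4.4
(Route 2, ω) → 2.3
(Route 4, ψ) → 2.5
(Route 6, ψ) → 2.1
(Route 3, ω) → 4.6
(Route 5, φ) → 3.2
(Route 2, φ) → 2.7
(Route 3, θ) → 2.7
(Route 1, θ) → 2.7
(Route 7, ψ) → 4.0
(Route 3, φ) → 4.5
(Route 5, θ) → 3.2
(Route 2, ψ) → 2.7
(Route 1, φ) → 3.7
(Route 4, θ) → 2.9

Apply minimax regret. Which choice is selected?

Route 5

Column bests: θ=4.4, φ=4.5, ψ=4.4, ω=4.6.
Route 1 regrets: 1.7, 0.8, 0.1, 0.1 → max 1.7
Route 2 regrets: 0.0, 1.8, 1.7, 2.3 → max 2.3
Route 3 regrets: 1.7, 0.0, 0.0, 0.0 → max 1.7
Route 4 regrets: 1.5, 0.4, 1.9, 0.4 → max 1.9
Route 5 regrets: 1.2, 1.3, 1.1, 0.6 → max 1.3
Route 6 regrets: 0.6, 0.9, 2.3, 0.7 → max 2.3
Route 7 regrets: 0.3, 1.0, 0.4, 1.5 → max 1.5
Smallest max regret = 1.3 → Route 5.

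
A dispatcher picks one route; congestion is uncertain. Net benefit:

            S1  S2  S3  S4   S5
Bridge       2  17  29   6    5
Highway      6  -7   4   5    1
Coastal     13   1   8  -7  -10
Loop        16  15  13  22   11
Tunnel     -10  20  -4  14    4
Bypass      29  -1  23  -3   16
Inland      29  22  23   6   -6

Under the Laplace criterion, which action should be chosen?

Row averages: Bridge=11.8, Highway=1.8, Coastal=1, Loop=15.4, Tunnel=4.8, Bypass=12.8, Inland=14.8
Highest average = 15.4 → Loop.

Loop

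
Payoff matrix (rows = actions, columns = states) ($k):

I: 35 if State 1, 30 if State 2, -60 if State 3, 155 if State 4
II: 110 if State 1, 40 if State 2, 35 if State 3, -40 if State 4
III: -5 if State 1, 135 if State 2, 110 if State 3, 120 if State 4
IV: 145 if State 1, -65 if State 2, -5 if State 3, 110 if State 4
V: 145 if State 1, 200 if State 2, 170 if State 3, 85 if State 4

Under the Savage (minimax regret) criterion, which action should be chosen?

Column bests: State 1=145, State 2=200, State 3=170, State 4=155.
I regrets: 110, 170, 230, 0 → max 230
II regrets: 35, 160, 135, 195 → max 195
III regrets: 150, 65, 60, 35 → max 150
IV regrets: 0, 265, 175, 45 → max 265
V regrets: 0, 0, 0, 70 → max 70
Smallest max regret = 70 → V.

V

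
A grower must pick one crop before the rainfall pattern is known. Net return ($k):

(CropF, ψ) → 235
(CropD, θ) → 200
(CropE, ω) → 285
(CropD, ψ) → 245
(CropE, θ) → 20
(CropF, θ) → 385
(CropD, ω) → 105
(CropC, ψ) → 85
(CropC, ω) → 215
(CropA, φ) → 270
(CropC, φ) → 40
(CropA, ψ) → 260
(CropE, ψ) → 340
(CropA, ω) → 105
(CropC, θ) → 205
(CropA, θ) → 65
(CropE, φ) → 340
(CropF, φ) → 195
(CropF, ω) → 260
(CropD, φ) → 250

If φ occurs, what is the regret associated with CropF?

145

Best payoff under φ is 340.
Regret = 340 − 195 = 145.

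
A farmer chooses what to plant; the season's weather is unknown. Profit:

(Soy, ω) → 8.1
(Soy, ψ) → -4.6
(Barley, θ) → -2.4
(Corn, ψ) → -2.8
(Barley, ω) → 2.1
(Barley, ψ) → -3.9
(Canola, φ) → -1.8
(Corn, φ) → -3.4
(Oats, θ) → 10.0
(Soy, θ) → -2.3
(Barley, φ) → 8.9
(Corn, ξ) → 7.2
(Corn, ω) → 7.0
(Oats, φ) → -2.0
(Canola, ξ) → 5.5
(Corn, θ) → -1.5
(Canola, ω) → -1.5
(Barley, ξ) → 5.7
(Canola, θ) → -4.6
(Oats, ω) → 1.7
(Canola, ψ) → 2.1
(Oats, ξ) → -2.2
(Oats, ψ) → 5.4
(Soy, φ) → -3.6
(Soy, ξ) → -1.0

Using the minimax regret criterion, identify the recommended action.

Oats

Column bests: θ=10.0, φ=8.9, ψ=5.4, ω=8.1, ξ=7.2.
Barley regrets: 12.4, 0.0, 9.3, 6.0, 1.5 → max 12.4
Corn regrets: 11.5, 12.3, 8.2, 1.1, 0.0 → max 12.3
Canola regrets: 14.6, 10.7, 3.3, 9.6, 1.7 → max 14.6
Oats regrets: 0.0, 10.9, 0.0, 6.4, 9.4 → max 10.9
Soy regrets: 12.3, 12.5, 10.0, 0.0, 8.2 → max 12.5
Smallest max regret = 10.9 → Oats.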